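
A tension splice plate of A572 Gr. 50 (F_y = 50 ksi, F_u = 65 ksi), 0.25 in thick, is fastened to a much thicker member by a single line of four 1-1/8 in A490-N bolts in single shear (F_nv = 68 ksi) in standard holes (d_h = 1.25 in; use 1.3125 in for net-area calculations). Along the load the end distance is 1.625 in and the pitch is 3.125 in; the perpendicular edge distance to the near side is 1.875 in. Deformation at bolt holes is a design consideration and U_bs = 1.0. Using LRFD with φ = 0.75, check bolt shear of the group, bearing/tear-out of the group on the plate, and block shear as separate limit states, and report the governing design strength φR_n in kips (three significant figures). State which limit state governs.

Bolt shear: A_b = π·1.125²/4 = 0.994 in²; R_n = 68 × 0.994 × 4 × 1 = 270.4 kips → 0.75 × 270.4 = 203 kips.
Bearing: edge l_c = 1, r_n = 19.5 kips; interior l_c = 1.875, r_n = 36.56 kips; R_n = 19.5 + 3·36.56 = 129.2 kips → 96.9 kips.
Block shear: A_gv = 2.75, A_nv = 1.602, A_nt = 0.3047 in²; R_n = min(0.6F_uA_nv, 0.6F_yA_gv) + U_bs·F_u·A_nt = 82.27 kips → 61.7 kips.
Block shear governs: 61.7 kips.

61.7 kips (block shear governs)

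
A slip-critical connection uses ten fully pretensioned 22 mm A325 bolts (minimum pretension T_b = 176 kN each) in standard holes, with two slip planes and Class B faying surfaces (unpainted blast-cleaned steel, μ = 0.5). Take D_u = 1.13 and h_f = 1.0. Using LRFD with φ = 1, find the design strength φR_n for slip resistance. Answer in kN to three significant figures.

R_n = μ · D_u · h_f · T_b · n_s · n_b = 0.5 × 1.13 × 1.0 × 176 × 2 × 10 = 1989 kN.
Design strength φR_n = 1 × 1989 = 1990 kN.

1990 kN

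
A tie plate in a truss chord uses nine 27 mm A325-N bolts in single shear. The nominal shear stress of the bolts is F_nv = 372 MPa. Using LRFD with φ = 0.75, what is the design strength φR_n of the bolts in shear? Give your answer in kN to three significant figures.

1440 kN

A_b = π × 27² / 4 = 572.6 mm².
R_n = F_nv · A_b · n · n_s = 372 × 572.6 × 9 × 1 / 1000 = 1917 kN.
Design strength φR_n = 0.75 × 1917 = 1440 kN.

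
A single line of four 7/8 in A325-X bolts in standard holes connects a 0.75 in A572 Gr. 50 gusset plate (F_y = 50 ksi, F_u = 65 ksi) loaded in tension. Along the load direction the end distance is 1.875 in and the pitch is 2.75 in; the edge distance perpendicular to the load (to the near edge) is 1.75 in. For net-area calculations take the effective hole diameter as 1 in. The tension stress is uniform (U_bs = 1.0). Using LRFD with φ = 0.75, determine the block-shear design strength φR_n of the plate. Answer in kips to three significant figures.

191 kips

Shear plane L_v = 1.875 + 3·2.75 = 10.12 in; A_gv = 10.12 × 0.75 = 7.594 in².
A_nv = (10.12 − 3.5·1) × 0.75 = 4.969 in².
A_nt = (1.75 − 0.5·1) × 0.75 = 0.9375 in².
0.6 F_u A_nv = 193.8 kips; 0.6 F_y A_gv = 227.8 kips → shear rupture governs the shear term.
R_n = 193.8 + 1.0 × 65 × 0.9375 = 254.7 kips.
Design strength φR_n = 0.75 × 254.7 = 191 kips.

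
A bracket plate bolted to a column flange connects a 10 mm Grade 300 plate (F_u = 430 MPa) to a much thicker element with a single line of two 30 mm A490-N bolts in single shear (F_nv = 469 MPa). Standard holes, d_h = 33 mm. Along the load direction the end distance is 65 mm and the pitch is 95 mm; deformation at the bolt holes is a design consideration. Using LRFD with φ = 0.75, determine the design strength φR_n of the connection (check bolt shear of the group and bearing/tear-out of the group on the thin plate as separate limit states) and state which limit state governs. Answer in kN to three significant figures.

Bolt shear: A_b = π·30²/4 = 706.9 mm²; R_n = 469 × 706.9 × 2 × 1 / 1000 = 663 kN → 0.75 × 663 = 497 kN.
Bearing (1.2 l_c t F_u ≤ 2.4 d t F_u): upper limit = 2.4·30·10·430 / 1000 = 309.6 kN.
  Edge l_c = 65 − 33/2 = 48.5 → r_n = 250.3 kN; interior l_c = 95 − 33 = 62 → r_n = 309.6 kN.
  R_n,bearing = 1·250.3 + 1·309.6 = 559.9 kN → 0.75 × 559.9 = 420 kN.
Bearing governs: 420 kN.

420 kN (bearing governs)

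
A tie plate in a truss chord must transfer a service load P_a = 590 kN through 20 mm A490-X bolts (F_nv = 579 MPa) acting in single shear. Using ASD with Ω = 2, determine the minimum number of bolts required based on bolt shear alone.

7 bolts

A_b = π·20²/4 = 314.2 mm².
Per-bolt allowable strength R_n/Ω = 579 × 314.2 × 1 / 1000 / 2 = 90.95 kN.
n ≥ 590 / 90.95 = 6.487 → use 7 bolts.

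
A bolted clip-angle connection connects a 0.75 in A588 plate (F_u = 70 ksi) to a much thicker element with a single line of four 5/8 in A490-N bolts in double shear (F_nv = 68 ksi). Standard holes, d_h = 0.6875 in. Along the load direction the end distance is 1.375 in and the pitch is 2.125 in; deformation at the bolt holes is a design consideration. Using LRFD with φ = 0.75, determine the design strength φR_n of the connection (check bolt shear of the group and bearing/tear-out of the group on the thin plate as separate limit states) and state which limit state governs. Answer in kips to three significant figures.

125 kips (bolt shear governs)

Bolt shear: A_b = π·0.625²/4 = 0.3068 in²; R_n = 68 × 0.3068 × 4 × 2 = 166.9 kips → 0.75 × 166.9 = 125 kips.
Bearing (1.2 l_c t F_u ≤ 2.4 d t F_u): upper limit = 2.4·0.625·0.75·70 = 78.75 kips.
  Edge l_c = 1.375 − 0.6875/2 = 1.031 → r_n = 64.97 kips; interior l_c = 2.125 − 0.6875 = 1.438 → r_n = 78.75 kips.
  R_n,bearing = 1·64.97 + 3·78.75 = 301.2 kips → 0.75 × 301.2 = 226 kips.
Bolt shear governs: 125 kips.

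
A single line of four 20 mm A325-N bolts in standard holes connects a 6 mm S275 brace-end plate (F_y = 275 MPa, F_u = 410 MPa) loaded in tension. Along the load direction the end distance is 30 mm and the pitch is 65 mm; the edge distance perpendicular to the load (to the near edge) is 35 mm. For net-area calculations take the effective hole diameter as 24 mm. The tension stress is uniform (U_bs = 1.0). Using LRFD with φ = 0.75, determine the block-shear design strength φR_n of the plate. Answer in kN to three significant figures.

199 kN

Shear plane L_v = 30 + 3·65 = 225 mm; A_gv = 225 × 6 = 1350 mm².
A_nv = (225 − 3.5·24) × 6 = 846 mm².
A_nt = (35 − 0.5·24) × 6 = 138 mm².
0.6 F_u A_nv = 208.1 kN; 0.6 F_y A_gv = 222.8 kN → shear rupture governs the shear term.
R_n = 208.1 + 1.0 × 410 × 138 / 1000 = 264.7 kN.
Design strength φR_n = 0.75 × 264.7 = 199 kN.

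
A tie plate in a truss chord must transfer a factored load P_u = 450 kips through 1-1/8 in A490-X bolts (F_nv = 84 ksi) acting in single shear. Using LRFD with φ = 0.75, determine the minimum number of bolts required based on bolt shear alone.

8 bolts

A_b = π·1.125²/4 = 0.994 in².
Per-bolt design strength φR_n = 0.75 × 84 × 0.994 × 1 = 62.62 kips.
n ≥ 450 / 62.62 = 7.186 → use 8 bolts.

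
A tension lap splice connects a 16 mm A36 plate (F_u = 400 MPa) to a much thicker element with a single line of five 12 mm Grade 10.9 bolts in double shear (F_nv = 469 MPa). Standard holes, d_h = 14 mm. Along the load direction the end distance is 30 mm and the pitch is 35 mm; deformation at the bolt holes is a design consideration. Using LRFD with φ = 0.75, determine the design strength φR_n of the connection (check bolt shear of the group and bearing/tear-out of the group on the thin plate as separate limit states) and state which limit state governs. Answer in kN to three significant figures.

398 kN (bolt shear governs)

Bolt shear: A_b = π·12²/4 = 113.1 mm²; R_n = 469 × 113.1 × 5 × 2 / 1000 = 530.4 kN → 0.75 × 530.4 = 398 kN.
Bearing (1.2 l_c t F_u ≤ 2.4 d t F_u): upper limit = 2.4·12·16·400 / 1000 = 184.3 kN.
  Edge l_c = 30 − 14/2 = 23 → r_n = 176.6 kN; interior l_c = 35 − 14 = 21 → r_n = 161.3 kN.
  R_n,bearing = 1·176.6 + 4·161.3 = 821.8 kN → 0.75 × 821.8 = 616 kN.
Bolt shear governs: 398 kN.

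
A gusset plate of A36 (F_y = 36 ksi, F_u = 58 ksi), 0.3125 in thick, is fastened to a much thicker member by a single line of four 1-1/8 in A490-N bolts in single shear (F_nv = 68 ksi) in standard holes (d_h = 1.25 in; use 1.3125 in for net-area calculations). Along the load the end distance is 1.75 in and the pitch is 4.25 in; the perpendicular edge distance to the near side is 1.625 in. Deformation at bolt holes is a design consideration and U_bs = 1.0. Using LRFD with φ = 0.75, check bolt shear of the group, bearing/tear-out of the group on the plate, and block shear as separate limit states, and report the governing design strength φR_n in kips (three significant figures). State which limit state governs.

Bolt shear: A_b = π·1.125²/4 = 0.994 in²; R_n = 68 × 0.994 × 4 × 1 = 270.4 kips → 0.75 × 270.4 = 203 kips.
Bearing: edge l_c = 1.125, r_n = 24.47 kips; interior l_c = 3, r_n = 48.94 kips; R_n = 24.47 + 3·48.94 = 171.3 kips → 128 kips.
Block shear: A_gv = 4.531, A_nv = 3.096, A_nt = 0.3027 in²; R_n = min(0.6F_uA_nv, 0.6F_yA_gv) + U_bs·F_u·A_nt = 115.4 kips → 86.6 kips.
Block shear governs: 86.6 kips.

86.6 kips (block shear governs)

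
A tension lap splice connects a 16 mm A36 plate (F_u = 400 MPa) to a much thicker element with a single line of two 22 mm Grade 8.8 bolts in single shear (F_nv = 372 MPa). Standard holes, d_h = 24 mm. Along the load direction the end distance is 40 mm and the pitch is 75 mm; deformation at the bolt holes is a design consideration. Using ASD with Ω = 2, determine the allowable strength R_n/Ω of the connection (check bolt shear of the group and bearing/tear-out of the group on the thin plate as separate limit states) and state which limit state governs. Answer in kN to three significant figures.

Bolt shear: A_b = π·22²/4 = 380.1 mm²; R_n = 372 × 380.1 × 2 × 1 / 1000 = 282.8 kN → 282.8 / 2 = 141 kN.
Bearing (1.2 l_c t F_u ≤ 2.4 d t F_u): upper limit = 2.4·22·16·400 / 1000 = 337.9 kN.
  Edge l_c = 40 − 24/2 = 28 → r_n = 215 kN; interior l_c = 75 − 24 = 51 → r_n = 337.9 kN.
  R_n,bearing = 1·215 + 1·337.9 = 553 kN → 553 / 2 = 276 kN.
Bolt shear governs: 141 kN.

141 kN (bolt shear governs)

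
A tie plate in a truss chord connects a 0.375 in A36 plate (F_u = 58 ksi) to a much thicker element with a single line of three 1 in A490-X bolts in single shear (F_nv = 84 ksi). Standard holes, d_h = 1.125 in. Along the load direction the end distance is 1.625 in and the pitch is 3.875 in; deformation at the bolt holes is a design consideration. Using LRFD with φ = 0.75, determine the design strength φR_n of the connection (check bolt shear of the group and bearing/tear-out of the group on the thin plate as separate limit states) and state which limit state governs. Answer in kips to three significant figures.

Bolt shear: A_b = π·1²/4 = 0.7854 in²; R_n = 84 × 0.7854 × 3 × 1 = 197.9 kips → 0.75 × 197.9 = 148 kips.
Bearing (1.2 l_c t F_u ≤ 2.4 d t F_u): upper limit = 2.4·1·0.375·58 = 52.2 kips.
  Edge l_c = 1.625 − 1.125/2 = 1.062 → r_n = 27.73 kips; interior l_c = 3.875 − 1.125 = 2.75 → r_n = 52.2 kips.
  R_n,bearing = 1·27.73 + 2·52.2 = 132.1 kips → 0.75 × 132.1 = 99.1 kips.
Bearing governs: 99.1 kips.

99.1 kips (bearing governs)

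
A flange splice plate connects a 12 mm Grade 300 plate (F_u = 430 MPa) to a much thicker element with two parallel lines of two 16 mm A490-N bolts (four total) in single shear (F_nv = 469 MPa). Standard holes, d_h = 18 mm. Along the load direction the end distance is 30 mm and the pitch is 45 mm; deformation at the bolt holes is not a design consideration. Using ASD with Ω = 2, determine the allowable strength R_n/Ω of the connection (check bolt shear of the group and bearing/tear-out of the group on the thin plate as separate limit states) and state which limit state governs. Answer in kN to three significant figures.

Bolt shear: A_b = π·16²/4 = 201.1 mm²; R_n = 469 × 201.1 × 4 × 1 / 1000 = 377.2 kN → 377.2 / 2 = 189 kN.
Bearing (1.5 l_c t F_u ≤ 3.0 d t F_u): upper limit = 3.0·16·12·430 / 1000 = 247.7 kN.
  Edge l_c = 30 − 18/2 = 21 → r_n = 162.5 kN; interior l_c = 45 − 18 = 27 → r_n = 209 kN.
  R_n,bearing = 2·162.5 + 2·209 = 743 kN → 743 / 2 = 372 kN.
Bolt shear governs: 189 kN.

189 kN (bolt shear governs)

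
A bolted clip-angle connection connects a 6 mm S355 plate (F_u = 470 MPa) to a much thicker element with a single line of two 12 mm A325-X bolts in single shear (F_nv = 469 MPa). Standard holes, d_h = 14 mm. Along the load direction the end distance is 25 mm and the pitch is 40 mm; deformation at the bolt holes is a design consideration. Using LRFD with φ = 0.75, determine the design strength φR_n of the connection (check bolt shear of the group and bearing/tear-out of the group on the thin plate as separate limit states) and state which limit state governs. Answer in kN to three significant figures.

79.6 kN (bolt shear governs)

Bolt shear: A_b = π·12²/4 = 113.1 mm²; R_n = 469 × 113.1 × 2 × 1 / 1000 = 106.1 kN → 0.75 × 106.1 = 79.6 kN.
Bearing (1.2 l_c t F_u ≤ 2.4 d t F_u): upper limit = 2.4·12·6·470 / 1000 = 81.22 kN.
  Edge l_c = 25 − 14/2 = 18 → r_n = 60.91 kN; interior l_c = 40 − 14 = 26 → r_n = 81.22 kN.
  R_n,bearing = 1·60.91 + 1·81.22 = 142.1 kN → 0.75 × 142.1 = 107 kN.
Bolt shear governs: 79.6 kN.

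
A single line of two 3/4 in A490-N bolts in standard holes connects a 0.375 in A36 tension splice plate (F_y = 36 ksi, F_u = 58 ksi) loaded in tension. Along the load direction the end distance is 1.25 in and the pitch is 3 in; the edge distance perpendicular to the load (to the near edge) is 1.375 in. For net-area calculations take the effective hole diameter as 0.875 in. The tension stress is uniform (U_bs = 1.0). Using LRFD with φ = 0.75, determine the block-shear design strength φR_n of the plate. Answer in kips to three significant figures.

Shear plane L_v = 1.25 + 1·3 = 4.25 in; A_gv = 4.25 × 0.375 = 1.594 in².
A_nv = (4.25 − 1.5·0.875) × 0.375 = 1.102 in².
A_nt = (1.375 − 0.5·0.875) × 0.375 = 0.3516 in².
0.6 F_u A_nv = 38.33 kips; 0.6 F_y A_gv = 34.42 kips → shear yielding governs the shear term.
R_n = 34.42 + 1.0 × 58 × 0.3516 = 54.82 kips.
Design strength φR_n = 0.75 × 54.82 = 41.1 kips.

41.1 kips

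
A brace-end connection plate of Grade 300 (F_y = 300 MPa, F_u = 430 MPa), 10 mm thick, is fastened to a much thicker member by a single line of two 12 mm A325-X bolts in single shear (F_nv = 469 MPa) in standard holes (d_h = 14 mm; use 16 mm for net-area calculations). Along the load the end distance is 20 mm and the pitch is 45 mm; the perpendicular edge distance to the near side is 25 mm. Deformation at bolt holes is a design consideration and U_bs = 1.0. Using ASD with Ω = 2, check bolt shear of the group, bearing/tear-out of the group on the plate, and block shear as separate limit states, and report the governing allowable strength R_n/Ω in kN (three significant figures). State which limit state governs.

Bolt shear: A_b = π·12²/4 = 113.1 mm²; R_n = 469 × 113.1 × 2 × 1 / 1000 = 106.1 kN → 106.1 / 2 = 53 kN.
Bearing: edge l_c = 13, r_n = 67.08 kN; interior l_c = 31, r_n = 123.8 kN; R_n = 67.08 + 1·123.8 = 190.9 kN → 95.5 kN.
Block shear: A_gv = 650, A_nv = 410, A_nt = 170 mm²; R_n = min(0.6F_uA_nv, 0.6F_yA_gv) + U_bs·F_u·A_nt = 178.9 kN → 89.4 kN.
Bolt shear governs: 53 kN.

53 kN (bolt shear governs)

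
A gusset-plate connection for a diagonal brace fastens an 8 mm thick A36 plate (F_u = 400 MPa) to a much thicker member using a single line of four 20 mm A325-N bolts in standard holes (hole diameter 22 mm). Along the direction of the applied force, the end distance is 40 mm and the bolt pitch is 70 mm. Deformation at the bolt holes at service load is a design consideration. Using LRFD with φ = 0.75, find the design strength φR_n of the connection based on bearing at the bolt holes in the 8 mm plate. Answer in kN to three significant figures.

429 kN

Per bolt r_n = 1.2 l_c t F_u ≤ 2.4 d t F_u; upper limit = 2.4 × 20 × 8 × 400 / 1000 = 153.6 kN.
Edge bolt: l_c = 40 − 22/2 = 29 mm → 1.2 × 29 × 8 × 400 / 1000 = 111.4 → r_n = 111.4 kN.
Interior bolts: l_c = 70 − 22 = 48 mm → 1.2 × 48 × 8 × 400 / 1000 = 184.3 → r_n = 153.6 kN.
R_n = 1 × 111.4 + 3 × 153.6 = 572.2 kN.
Design strength φR_n = 0.75 × 572.2 = 429 kN.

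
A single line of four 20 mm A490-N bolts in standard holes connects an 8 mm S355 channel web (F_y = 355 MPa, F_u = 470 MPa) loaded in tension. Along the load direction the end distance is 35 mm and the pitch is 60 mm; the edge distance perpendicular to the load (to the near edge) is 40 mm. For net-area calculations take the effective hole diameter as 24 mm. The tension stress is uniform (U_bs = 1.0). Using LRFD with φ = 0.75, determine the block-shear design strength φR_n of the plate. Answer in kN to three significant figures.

Shear plane L_v = 35 + 3·60 = 215 mm; A_gv = 215 × 8 = 1720 mm².
A_nv = (215 − 3.5·24) × 8 = 1048 mm².
A_nt = (40 − 0.5·24) × 8 = 224 mm².
0.6 F_u A_nv = 295.5 kN; 0.6 F_y A_gv = 366.4 kN → shear rupture governs the shear term.
R_n = 295.5 + 1.0 × 470 × 224 / 1000 = 400.8 kN.
Design strength φR_n = 0.75 × 400.8 = 301 kN.

301 kN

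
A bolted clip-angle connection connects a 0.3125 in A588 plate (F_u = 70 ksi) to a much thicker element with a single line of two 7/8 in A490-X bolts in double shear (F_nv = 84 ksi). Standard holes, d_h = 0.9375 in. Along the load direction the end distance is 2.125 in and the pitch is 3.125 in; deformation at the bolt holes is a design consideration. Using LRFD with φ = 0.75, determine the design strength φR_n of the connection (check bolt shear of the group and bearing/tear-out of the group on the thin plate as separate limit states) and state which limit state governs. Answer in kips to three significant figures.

Bolt shear: A_b = π·0.875²/4 = 0.6013 in²; R_n = 84 × 0.6013 × 2 × 2 = 202 kips → 0.75 × 202 = 152 kips.
Bearing (1.2 l_c t F_u ≤ 2.4 d t F_u): upper limit = 2.4·0.875·0.3125·70 = 45.94 kips.
  Edge l_c = 2.125 − 0.9375/2 = 1.656 → r_n = 43.48 kips; interior l_c = 3.125 − 0.9375 = 2.188 → r_n = 45.94 kips.
  R_n,bearing = 1·43.48 + 1·45.94 = 89.41 kips → 0.75 × 89.41 = 67.1 kips.
Bearing governs: 67.1 kips.

67.1 kips (bearing governs)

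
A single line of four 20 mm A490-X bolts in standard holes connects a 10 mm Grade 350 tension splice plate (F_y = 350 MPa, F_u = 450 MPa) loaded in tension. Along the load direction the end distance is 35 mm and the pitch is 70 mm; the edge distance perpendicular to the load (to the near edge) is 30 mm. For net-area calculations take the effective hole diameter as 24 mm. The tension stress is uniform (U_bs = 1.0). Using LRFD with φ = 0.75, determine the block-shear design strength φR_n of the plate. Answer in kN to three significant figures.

387 kN

Shear plane L_v = 35 + 3·70 = 245 mm; A_gv = 245 × 10 = 2450 mm².
A_nv = (245 − 3.5·24) × 10 = 1610 mm².
A_nt = (30 − 0.5·24) × 10 = 180 mm².
0.6 F_u A_nv = 434.7 kN; 0.6 F_y A_gv = 514.5 kN → shear rupture governs the shear term.
R_n = 434.7 + 1.0 × 450 × 180 / 1000 = 515.7 kN.
Design strength φR_n = 0.75 × 515.7 = 387 kN.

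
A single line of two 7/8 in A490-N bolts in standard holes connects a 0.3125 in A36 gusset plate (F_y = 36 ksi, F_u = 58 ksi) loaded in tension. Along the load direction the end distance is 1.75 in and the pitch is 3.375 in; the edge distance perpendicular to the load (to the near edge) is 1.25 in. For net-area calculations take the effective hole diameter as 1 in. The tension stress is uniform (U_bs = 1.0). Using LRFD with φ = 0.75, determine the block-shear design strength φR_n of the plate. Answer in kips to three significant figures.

36.1 kips

Shear plane L_v = 1.75 + 1·3.375 = 5.125 in; A_gv = 5.125 × 0.3125 = 1.602 in².
A_nv = (5.125 − 1.5·1) × 0.3125 = 1.133 in².
A_nt = (1.25 − 0.5·1) × 0.3125 = 0.2344 in².
0.6 F_u A_nv = 39.42 kips; 0.6 F_y A_gv = 34.59 kips → shear yielding governs the shear term.
R_n = 34.59 + 1.0 × 58 × 0.2344 = 48.19 kips.
Design strength φR_n = 0.75 × 48.19 = 36.1 kips.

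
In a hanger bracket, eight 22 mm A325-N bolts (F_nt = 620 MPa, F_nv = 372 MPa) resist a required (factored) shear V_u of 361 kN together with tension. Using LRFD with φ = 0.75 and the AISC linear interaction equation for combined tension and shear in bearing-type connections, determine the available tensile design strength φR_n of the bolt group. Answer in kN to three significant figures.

1240 kN

A_b = π·22²/4 = 380.1 mm²; f_rv = 361 × 1000 / (8 × 380.1) = 118.7 MPa.
F'_nt = 1.3 F_nt − (F_nt / φF_nv) f_rv = 1.3·620 − (620/(0.75·372))·118.7 = 542.2 MPa, capped at F_nt → F'_nt = 542.2 MPa.
R_n = F'_nt · A_b · n = 542.2 × 380.1 × 8 / 1000 = 1649 kN.
Design strength φR_n = 0.75 × 1649 = 1240 kN.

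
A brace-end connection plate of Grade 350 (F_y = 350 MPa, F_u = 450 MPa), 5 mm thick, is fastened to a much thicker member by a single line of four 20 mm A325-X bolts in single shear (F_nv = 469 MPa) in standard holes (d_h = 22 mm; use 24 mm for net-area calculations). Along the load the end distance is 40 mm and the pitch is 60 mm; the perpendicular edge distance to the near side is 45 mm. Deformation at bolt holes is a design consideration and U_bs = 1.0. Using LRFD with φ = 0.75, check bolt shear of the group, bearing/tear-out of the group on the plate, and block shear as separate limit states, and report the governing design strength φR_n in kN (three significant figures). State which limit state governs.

Bolt shear: A_b = π·20²/4 = 314.2 mm²; R_n = 469 × 314.2 × 4 × 1 / 1000 = 589.4 kN → 0.75 × 589.4 = 442 kN.
Bearing: edge l_c = 29, r_n = 78.3 kN; interior l_c = 38, r_n = 102.6 kN; R_n = 78.3 + 3·102.6 = 386.1 kN → 290 kN.
Block shear: A_gv = 1100, A_nv = 680, A_nt = 165 mm²; R_n = min(0.6F_uA_nv, 0.6F_yA_gv) + U_bs·F_u·A_nt = 257.9 kN → 193 kN.
Block shear governs: 193 kN.

193 kN (block shear governs)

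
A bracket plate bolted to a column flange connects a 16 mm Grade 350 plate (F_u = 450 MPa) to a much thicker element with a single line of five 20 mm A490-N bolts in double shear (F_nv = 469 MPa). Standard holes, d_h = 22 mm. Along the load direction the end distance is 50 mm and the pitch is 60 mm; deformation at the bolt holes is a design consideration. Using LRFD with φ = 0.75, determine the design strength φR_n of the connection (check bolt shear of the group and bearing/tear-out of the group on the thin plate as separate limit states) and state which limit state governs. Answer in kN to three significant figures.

1110 kN (bolt shear governs)

Bolt shear: A_b = π·20²/4 = 314.2 mm²; R_n = 469 × 314.2 × 5 × 2 / 1000 = 1473 kN → 0.75 × 1473 = 1110 kN.
Bearing (1.2 l_c t F_u ≤ 2.4 d t F_u): upper limit = 2.4·20·16·450 / 1000 = 345.6 kN.
  Edge l_c = 50 − 22/2 = 39 → r_n = 337 kN; interior l_c = 60 − 22 = 38 → r_n = 328.3 kN.
  R_n,bearing = 1·337 + 4·328.3 = 1650 kN → 0.75 × 1650 = 1240 kN.
Bolt shear governs: 1110 kN.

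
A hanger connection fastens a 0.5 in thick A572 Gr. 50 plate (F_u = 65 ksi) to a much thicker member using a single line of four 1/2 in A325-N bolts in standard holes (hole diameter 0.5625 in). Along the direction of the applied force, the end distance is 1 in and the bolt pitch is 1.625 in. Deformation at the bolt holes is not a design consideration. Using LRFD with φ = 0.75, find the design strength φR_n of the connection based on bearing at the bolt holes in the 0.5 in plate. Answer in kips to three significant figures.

136 kips

Per bolt r_n = 1.5 l_c t F_u ≤ 3.0 d t F_u; upper limit = 3.0 × 0.5 × 0.5 × 65 = 48.75 kips.
Edge bolt: l_c = 1 − 0.5625/2 = 0.7188 in → 1.5 × 0.7188 × 0.5 × 65 = 35.04 → r_n = 35.04 kips.
Interior bolts: l_c = 1.625 − 0.5625 = 1.062 in → 1.5 × 1.062 × 0.5 × 65 = 51.8 → r_n = 48.75 kips.
R_n = 1 × 35.04 + 3 × 48.75 = 181.3 kips.
Design strength φR_n = 0.75 × 181.3 = 136 kips.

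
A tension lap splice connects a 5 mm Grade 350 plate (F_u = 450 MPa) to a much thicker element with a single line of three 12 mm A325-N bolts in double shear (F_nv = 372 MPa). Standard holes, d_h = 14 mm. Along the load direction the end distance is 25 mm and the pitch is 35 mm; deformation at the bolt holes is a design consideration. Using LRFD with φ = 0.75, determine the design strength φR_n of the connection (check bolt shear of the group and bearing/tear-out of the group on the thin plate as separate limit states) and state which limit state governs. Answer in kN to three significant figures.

Bolt shear: A_b = π·12²/4 = 113.1 mm²; R_n = 372 × 113.1 × 3 × 2 / 1000 = 252.4 kN → 0.75 × 252.4 = 189 kN.
Bearing (1.2 l_c t F_u ≤ 2.4 d t F_u): upper limit = 2.4·12·5·450 / 1000 = 64.8 kN.
  Edge l_c = 25 − 14/2 = 18 → r_n = 48.6 kN; interior l_c = 35 − 14 = 21 → r_n = 56.7 kN.
  R_n,bearing = 1·48.6 + 2·56.7 = 162 kN → 0.75 × 162 = 122 kN.
Bearing governs: 122 kN.

122 kN (bearing governs)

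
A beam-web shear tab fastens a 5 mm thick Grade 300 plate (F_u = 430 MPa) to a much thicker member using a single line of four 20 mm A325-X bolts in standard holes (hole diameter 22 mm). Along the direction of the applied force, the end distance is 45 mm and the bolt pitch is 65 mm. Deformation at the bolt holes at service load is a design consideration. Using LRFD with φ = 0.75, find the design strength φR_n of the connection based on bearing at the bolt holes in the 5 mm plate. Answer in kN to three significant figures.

Per bolt r_n = 1.2 l_c t F_u ≤ 2.4 d t F_u; upper limit = 2.4 × 20 × 5 × 430 / 1000 = 103.2 kN.
Edge bolt: l_c = 45 − 22/2 = 34 mm → 1.2 × 34 × 5 × 430 / 1000 = 87.72 → r_n = 87.72 kN.
Interior bolts: l_c = 65 − 22 = 43 mm → 1.2 × 43 × 5 × 430 / 1000 = 110.9 → r_n = 103.2 kN.
R_n = 1 × 87.72 + 3 × 103.2 = 397.3 kN.
Design strength φR_n = 0.75 × 397.3 = 298 kN.

298 kN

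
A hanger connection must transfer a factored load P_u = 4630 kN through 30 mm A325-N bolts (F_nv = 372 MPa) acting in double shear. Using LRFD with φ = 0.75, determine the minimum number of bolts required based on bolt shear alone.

12 bolts

A_b = π·30²/4 = 706.9 mm².
Per-bolt design strength φR_n = 0.75 × 372 × 706.9 × 2 / 1000 = 394.4 kN.
n ≥ 4630 / 394.4 = 11.74 → use 12 bolts.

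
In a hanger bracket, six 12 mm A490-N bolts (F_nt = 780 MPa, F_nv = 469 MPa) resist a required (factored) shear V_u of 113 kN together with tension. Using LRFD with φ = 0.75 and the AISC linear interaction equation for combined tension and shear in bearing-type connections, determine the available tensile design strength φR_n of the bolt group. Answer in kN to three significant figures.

328 kN

A_b = π·12²/4 = 113.1 mm²; f_rv = 113 × 1000 / (6 × 113.1) = 166.5 MPa.
F'_nt = 1.3 F_nt − (F_nt / φF_nv) f_rv = 1.3·780 − (780/(0.75·469))·166.5 = 644.7 MPa, capped at F_nt → F'_nt = 644.7 MPa.
R_n = F'_nt · A_b · n = 644.7 × 113.1 × 6 / 1000 = 437.5 kN.
Design strength φR_n = 0.75 × 437.5 = 328 kN.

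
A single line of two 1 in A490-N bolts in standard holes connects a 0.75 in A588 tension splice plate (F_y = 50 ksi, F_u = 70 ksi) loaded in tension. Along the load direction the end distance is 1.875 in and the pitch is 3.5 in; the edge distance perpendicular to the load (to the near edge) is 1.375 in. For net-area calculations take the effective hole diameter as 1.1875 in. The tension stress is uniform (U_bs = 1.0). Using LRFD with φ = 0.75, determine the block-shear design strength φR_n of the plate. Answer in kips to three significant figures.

116 kips

Shear plane L_v = 1.875 + 1·3.5 = 5.375 in; A_gv = 5.375 × 0.75 = 4.031 in².
A_nv = (5.375 − 1.5·1.1875) × 0.75 = 2.695 in².
A_nt = (1.375 − 0.5·1.1875) × 0.75 = 0.5859 in².
0.6 F_u A_nv = 113.2 kips; 0.6 F_y A_gv = 120.9 kips → shear rupture governs the shear term.
R_n = 113.2 + 1.0 × 70 × 0.5859 = 154.2 kips.
Design strength φR_n = 0.75 × 154.2 = 116 kips.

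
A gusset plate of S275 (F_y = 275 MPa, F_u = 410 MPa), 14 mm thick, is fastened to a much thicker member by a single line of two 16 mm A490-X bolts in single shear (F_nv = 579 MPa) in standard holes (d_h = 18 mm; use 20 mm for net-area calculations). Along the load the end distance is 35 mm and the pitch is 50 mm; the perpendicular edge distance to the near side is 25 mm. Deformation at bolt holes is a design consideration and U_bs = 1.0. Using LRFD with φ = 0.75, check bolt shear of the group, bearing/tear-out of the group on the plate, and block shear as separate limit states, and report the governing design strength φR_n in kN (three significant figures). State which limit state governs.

Bolt shear: A_b = π·16²/4 = 201.1 mm²; R_n = 579 × 201.1 × 2 × 1 / 1000 = 232.8 kN → 0.75 × 232.8 = 175 kN.
Bearing: edge l_c = 26, r_n = 179.1 kN; interior l_c = 32, r_n = 220.4 kN; R_n = 179.1 + 1·220.4 = 399.5 kN → 300 kN.
Block shear: A_gv = 1190, A_nv = 770, A_nt = 210 mm²; R_n = min(0.6F_uA_nv, 0.6F_yA_gv) + U_bs·F_u·A_nt = 275.5 kN → 207 kN.
Bolt shear governs: 175 kN.

175 kN (bolt shear governs)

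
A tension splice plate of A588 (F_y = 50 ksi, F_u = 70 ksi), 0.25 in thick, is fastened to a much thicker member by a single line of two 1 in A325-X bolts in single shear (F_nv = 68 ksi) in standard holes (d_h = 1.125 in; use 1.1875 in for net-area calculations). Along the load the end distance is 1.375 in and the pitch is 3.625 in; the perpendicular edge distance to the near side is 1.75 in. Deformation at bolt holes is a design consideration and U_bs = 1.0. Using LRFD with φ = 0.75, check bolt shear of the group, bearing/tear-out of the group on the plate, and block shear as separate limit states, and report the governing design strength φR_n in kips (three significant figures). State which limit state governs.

40.5 kips (block shear governs)

Bolt shear: A_b = π·1²/4 = 0.7854 in²; R_n = 68 × 0.7854 × 2 × 1 = 106.8 kips → 0.75 × 106.8 = 80.1 kips.
Bearing: edge l_c = 0.8125, r_n = 17.06 kips; interior l_c = 2.5, r_n = 42 kips; R_n = 17.06 + 1·42 = 59.06 kips → 44.3 kips.
Block shear: A_gv = 1.25, A_nv = 0.8047, A_nt = 0.2891 in²; R_n = min(0.6F_uA_nv, 0.6F_yA_gv) + U_bs·F_u·A_nt = 54.03 kips → 40.5 kips.
Block shear governs: 40.5 kips.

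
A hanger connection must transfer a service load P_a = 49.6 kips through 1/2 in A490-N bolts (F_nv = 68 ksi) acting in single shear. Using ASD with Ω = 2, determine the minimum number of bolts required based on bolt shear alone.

8 bolts

A_b = π·0.5²/4 = 0.1963 in².
Per-bolt allowable strength R_n/Ω = 68 × 0.1963 × 1 / 2 = 6.676 kips.
n ≥ 49.6 / 6.676 = 7.43 → use 8 bolts.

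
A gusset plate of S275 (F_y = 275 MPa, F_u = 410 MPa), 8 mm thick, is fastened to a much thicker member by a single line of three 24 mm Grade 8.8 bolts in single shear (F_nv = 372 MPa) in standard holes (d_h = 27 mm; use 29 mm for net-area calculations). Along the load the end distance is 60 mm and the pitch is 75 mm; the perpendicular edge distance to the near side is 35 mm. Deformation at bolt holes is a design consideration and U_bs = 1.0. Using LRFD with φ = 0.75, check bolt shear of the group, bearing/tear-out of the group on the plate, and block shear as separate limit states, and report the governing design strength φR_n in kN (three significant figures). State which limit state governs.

Bolt shear: A_b = π·24²/4 = 452.4 mm²; R_n = 372 × 452.4 × 3 × 1 / 1000 = 504.9 kN → 0.75 × 504.9 = 379 kN.
Bearing: edge l_c = 46.5, r_n = 183 kN; interior l_c = 48, r_n = 188.9 kN; R_n = 183 + 2·188.9 = 560.9 kN → 421 kN.
Block shear: A_gv = 1680, A_nv = 1100, A_nt = 164 mm²; R_n = min(0.6F_uA_nv, 0.6F_yA_gv) + U_bs·F_u·A_nt = 337.8 kN → 253 kN.
Block shear governs: 253 kN.

253 kN (block shear governs)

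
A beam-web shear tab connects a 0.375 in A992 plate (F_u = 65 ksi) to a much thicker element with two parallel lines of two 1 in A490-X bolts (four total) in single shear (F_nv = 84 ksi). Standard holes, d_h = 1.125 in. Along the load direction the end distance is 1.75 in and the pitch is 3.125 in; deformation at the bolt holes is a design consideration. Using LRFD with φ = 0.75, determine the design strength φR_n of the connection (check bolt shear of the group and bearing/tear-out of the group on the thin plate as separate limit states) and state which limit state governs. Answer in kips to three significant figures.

Bolt shear: A_b = π·1²/4 = 0.7854 in²; R_n = 84 × 0.7854 × 4 × 1 = 263.9 kips → 0.75 × 263.9 = 198 kips.
Bearing (1.2 l_c t F_u ≤ 2.4 d t F_u): upper limit = 2.4·1·0.375·65 = 58.5 kips.
  Edge l_c = 1.75 − 1.125/2 = 1.188 → r_n = 34.73 kips; interior l_c = 3.125 − 1.125 = 2 → r_n = 58.5 kips.
  R_n,bearing = 2·34.73 + 2·58.5 = 186.5 kips → 0.75 × 186.5 = 140 kips.
Bearing governs: 140 kips.

140 kips (bearing governs)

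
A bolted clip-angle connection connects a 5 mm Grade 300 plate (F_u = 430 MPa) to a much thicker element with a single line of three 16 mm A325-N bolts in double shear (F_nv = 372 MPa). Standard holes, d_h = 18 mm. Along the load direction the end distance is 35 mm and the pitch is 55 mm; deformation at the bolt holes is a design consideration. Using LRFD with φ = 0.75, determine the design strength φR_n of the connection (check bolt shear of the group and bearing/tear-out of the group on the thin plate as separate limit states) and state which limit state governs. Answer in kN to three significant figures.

174 kN (bearing governs)

Bolt shear: A_b = π·16²/4 = 201.1 mm²; R_n = 372 × 201.1 × 3 × 2 / 1000 = 448.8 kN → 0.75 × 448.8 = 337 kN.
Bearing (1.2 l_c t F_u ≤ 2.4 d t F_u): upper limit = 2.4·16·5·430 / 1000 = 82.56 kN.
  Edge l_c = 35 − 18/2 = 26 → r_n = 67.08 kN; interior l_c = 55 − 18 = 37 → r_n = 82.56 kN.
  R_n,bearing = 1·67.08 + 2·82.56 = 232.2 kN → 0.75 × 232.2 = 174 kN.
Bearing governs: 174 kN.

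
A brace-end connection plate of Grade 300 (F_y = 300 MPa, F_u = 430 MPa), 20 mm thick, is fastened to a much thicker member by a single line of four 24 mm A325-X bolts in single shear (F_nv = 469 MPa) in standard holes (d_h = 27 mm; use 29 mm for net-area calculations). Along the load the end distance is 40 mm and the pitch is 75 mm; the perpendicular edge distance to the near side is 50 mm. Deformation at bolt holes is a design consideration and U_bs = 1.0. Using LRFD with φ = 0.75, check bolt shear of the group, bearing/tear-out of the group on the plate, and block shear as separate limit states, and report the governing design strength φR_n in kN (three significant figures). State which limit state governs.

Bolt shear: A_b = π·24²/4 = 452.4 mm²; R_n = 469 × 452.4 × 4 × 1 / 1000 = 848.7 kN → 0.75 × 848.7 = 637 kN.
Bearing: edge l_c = 26.5, r_n = 273.5 kN; interior l_c = 48, r_n = 495.4 kN; R_n = 273.5 + 3·495.4 = 1760 kN → 1320 kN.
Block shear: A_gv = 5300, A_nv = 3270, A_nt = 710 mm²; R_n = min(0.6F_uA_nv, 0.6F_yA_gv) + U_bs·F_u·A_nt = 1149 kN → 862 kN.
Bolt shear governs: 637 kN.

637 kN (bolt shear governs)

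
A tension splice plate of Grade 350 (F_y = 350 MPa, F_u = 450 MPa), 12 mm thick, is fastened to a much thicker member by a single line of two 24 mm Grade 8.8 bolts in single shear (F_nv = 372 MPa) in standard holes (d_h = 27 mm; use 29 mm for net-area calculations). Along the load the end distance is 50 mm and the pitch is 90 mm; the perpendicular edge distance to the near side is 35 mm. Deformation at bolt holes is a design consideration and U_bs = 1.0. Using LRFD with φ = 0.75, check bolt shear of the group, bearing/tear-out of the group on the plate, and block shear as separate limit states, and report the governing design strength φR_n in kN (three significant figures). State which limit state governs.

252 kN (bolt shear governs)

Bolt shear: A_b = π·24²/4 = 452.4 mm²; R_n = 372 × 452.4 × 2 × 1 / 1000 = 336.6 kN → 0.75 × 336.6 = 252 kN.
Bearing: edge l_c = 36.5, r_n = 236.5 kN; interior l_c = 63, r_n = 311 kN; R_n = 236.5 + 1·311 = 547.6 kN → 411 kN.
Block shear: A_gv = 1680, A_nv = 1158, A_nt = 246 mm²; R_n = min(0.6F_uA_nv, 0.6F_yA_gv) + U_bs·F_u·A_nt = 423.4 kN → 318 kN.
Bolt shear governs: 252 kN.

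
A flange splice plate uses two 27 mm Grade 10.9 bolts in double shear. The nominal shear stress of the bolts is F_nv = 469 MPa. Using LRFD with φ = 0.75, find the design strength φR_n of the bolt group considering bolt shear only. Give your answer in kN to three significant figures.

806 kN

A_b = π × 27² / 4 = 572.6 mm².
R_n = F_nv · A_b · n · n_s = 469 × 572.6 × 2 × 2 / 1000 = 1074 kN.
Design strength φR_n = 0.75 × 1074 = 806 kN.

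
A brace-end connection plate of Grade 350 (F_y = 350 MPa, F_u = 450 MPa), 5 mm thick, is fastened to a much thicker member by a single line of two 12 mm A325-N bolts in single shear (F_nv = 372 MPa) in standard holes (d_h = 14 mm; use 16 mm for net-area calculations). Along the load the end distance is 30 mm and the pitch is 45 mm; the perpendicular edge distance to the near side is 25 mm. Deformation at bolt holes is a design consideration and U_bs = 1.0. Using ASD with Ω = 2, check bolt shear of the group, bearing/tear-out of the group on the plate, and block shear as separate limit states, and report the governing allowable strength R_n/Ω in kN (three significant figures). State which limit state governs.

42.1 kN (bolt shear governs)

Bolt shear: A_b = π·12²/4 = 113.1 mm²; R_n = 372 × 113.1 × 2 × 1 / 1000 = 84.14 kN → 84.14 / 2 = 42.1 kN.
Bearing: edge l_c = 23, r_n = 62.1 kN; interior l_c = 31, r_n = 64.8 kN; R_n = 62.1 + 1·64.8 = 126.9 kN → 63.5 kN.
Block shear: A_gv = 375, A_nv = 255, A_nt = 85 mm²; R_n = min(0.6F_uA_nv, 0.6F_yA_gv) + U_bs·F_u·A_nt = 107.1 kN → 53.6 kN.
Bolt shear governs: 42.1 kN.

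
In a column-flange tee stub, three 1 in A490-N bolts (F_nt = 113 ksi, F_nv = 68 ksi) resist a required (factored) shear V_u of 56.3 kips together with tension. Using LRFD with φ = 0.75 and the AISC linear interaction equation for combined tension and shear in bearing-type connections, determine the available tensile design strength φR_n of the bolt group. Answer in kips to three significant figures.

A_b = π·1²/4 = 0.7854 in²; f_rv = 56.3 / (3 × 0.7854) = 23.89 ksi.
F'_nt = 1.3 F_nt − (F_nt / φF_nv) f_rv = 1.3·113 − (113/(0.75·68))·23.89 = 93.96 ksi, capped at F_nt → F'_nt = 93.96 ksi.
R_n = F'_nt · A_b · n = 93.96 × 0.7854 × 3 = 221.4 kips.
Design strength φR_n = 0.75 × 221.4 = 166 kips.

166 kips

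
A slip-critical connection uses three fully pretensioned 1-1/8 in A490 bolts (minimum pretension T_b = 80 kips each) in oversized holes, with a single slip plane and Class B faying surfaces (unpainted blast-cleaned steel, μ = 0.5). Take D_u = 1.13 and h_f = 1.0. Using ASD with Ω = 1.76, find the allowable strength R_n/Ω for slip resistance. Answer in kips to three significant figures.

R_n = μ · D_u · h_f · T_b · n_s · n_b = 0.5 × 1.13 × 1.0 × 80 × 1 × 3 = 135.6 kips.
Allowable strength R_n/Ω = 135.6 / 1.76 = 77 kips.

77 kips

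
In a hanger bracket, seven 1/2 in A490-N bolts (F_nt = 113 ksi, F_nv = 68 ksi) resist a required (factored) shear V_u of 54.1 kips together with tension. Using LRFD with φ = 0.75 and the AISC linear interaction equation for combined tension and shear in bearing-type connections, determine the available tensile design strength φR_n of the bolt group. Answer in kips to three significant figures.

61.5 kips

A_b = π·0.5²/4 = 0.1963 in²; f_rv = 54.1 / (7 × 0.1963) = 39.36 ksi.
F'_nt = 1.3 F_nt − (F_nt / φF_nv) f_rv = 1.3·113 − (113/(0.75·68))·39.36 = 59.69 ksi, capped at F_nt → F'_nt = 59.69 ksi.
R_n = F'_nt · A_b · n = 59.69 × 0.1963 × 7 = 82.04 kips.
Design strength φR_n = 0.75 × 82.04 = 61.5 kips.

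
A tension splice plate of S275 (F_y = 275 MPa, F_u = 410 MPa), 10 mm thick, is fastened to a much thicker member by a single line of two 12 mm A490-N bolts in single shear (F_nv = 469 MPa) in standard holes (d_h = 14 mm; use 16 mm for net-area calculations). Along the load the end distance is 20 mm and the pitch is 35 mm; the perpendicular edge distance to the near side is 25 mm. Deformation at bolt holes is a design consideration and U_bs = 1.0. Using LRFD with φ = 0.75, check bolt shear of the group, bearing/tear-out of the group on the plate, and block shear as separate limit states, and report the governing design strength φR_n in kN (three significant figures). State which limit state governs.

Bolt shear: A_b = π·12²/4 = 113.1 mm²; R_n = 469 × 113.1 × 2 × 1 / 1000 = 106.1 kN → 0.75 × 106.1 = 79.6 kN.
Bearing: edge l_c = 13, r_n = 63.96 kN; interior l_c = 21, r_n = 103.3 kN; R_n = 63.96 + 1·103.3 = 167.3 kN → 125 kN.
Block shear: A_gv = 550, A_nv = 310, A_nt = 170 mm²; R_n = min(0.6F_uA_nv, 0.6F_yA_gv) + U_bs·F_u·A_nt = 146 kN → 109 kN.
Bolt shear governs: 79.6 kN.

79.6 kN (bolt shear governs)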